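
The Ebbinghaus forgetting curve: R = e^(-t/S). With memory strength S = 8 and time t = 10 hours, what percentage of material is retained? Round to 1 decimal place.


R = e^(-t/S)
-t/S = -10/8 = -1.25
R = e^(-1.25) = 0.286505
Percentage = 0.286505 * 100
= 28.7


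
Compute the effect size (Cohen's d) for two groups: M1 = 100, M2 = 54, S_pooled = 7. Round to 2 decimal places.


Cohen's d = (M1 - M2) / S_pooled
= (100 - 54) / 7
= 46 / 7
= 6.57


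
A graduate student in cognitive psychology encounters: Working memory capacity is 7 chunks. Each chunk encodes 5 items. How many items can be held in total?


Total items = chunks * items_per_chunk
= 7 * 5
= 35


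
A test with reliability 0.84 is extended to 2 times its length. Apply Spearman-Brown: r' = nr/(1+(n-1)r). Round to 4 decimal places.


r_new = n*r / (1 + (n-1)*r)
Numerator = 2 * 0.84 = 1.68
Denominator = 1 + 1 * 0.84 = 1.84
r_new = 1.68 / 1.84
= 0.9130


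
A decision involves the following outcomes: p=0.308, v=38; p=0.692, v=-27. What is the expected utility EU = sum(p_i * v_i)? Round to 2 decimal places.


EU = sum(p_i * v_i)
0.308 * 38 = 11.704
0.692 * -27 = -18.684
EU = 11.704 + -18.684
= -6.98


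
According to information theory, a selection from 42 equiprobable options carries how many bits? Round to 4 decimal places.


H = log2(n)
H = log2(42)
= 5.3923


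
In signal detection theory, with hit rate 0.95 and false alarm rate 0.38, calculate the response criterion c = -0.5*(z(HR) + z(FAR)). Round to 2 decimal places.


c = -0.5 * (z(HR) + z(FAR))
z(0.95) = 1.6449
z(0.38) = -0.3055
c = -0.5 * (1.6449 + -0.3055)
= -0.5 * 1.3394
= -0.67


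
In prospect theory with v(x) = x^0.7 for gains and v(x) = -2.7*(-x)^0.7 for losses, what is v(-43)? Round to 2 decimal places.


Since x = -43 < 0, use v(x) = -lambda*(-x)^alpha
(-x) = 43
43^0.7 = 13.9132
v(-43) = -2.7 * 13.9132
= -37.57


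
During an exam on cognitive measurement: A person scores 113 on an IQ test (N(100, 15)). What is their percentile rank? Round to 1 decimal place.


z = (IQ - mean) / SD
z = (113 - 100) / 15 = 0.8667
Percentile = Phi(0.8667) * 100
Phi(0.8667) = 0.806947
= 80.7


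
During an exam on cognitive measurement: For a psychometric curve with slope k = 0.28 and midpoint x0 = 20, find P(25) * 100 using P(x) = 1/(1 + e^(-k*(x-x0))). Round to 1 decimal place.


P(x) = 1/(1 + e^(-0.28*(25 - 20)))
Exponent = -0.28 * 5 = -1.4
e^(-1.4) = 0.246597
P = 1/(1 + 0.246597) = 0.802184
Percentage = 80.2


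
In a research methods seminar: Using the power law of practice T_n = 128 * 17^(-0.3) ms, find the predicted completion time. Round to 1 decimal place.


T_n = 128 * 17^(-0.3)
17^(-0.3) = 0.42743
T_n = 128 * 0.42743
= 54.7 ms


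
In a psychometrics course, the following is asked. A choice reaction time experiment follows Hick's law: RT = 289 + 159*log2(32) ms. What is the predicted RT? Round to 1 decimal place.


RT = 289 + 159 * log2(32)
log2(32) = 5.0
RT = 289 + 159 * 5.0
= 289 + 795.0
= 1084.0 ms


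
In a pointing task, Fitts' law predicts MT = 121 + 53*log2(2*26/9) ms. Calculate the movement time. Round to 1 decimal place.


MT = 121 + 53 * log2(2*26/9)
2D/W = 5.777778
log2(5.777778) = 2.5305
MT = 121 + 53 * 2.5305
= 255.1 ms


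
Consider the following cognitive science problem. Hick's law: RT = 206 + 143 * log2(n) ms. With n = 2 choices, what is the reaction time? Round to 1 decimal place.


RT = 206 + 143 * log2(2)
log2(2) = 1.0
RT = 206 + 143 * 1.0
= 206 + 143.0
= 349.0 ms


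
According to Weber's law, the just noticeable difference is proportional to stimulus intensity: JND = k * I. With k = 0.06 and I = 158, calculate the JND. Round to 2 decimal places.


JND = k * I
JND = 0.06 * 158
= 9.48


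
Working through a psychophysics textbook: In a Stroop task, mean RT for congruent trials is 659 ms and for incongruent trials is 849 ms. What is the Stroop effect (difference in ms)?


Stroop effect = RT(incongruent) - RT(congruent)
= 849 - 659
= 190 ms


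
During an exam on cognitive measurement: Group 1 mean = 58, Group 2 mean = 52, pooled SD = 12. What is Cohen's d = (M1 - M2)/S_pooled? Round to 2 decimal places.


Cohen's d = (M1 - M2) / S_pooled
= (58 - 52) / 12
= 6 / 12
= 0.50


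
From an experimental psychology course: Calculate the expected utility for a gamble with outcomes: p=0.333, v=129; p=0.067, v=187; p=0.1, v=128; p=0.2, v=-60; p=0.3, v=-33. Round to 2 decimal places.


EU = sum(p_i * v_i)
0.333 * 129 = 42.957
0.067 * 187 = 12.529
0.1 * 128 = 12.8
0.2 * -60 = -12.0
0.3 * -33 = -9.9
EU = 42.957 + 12.529 + 12.8 + -12.0 + -9.9
= 46.39


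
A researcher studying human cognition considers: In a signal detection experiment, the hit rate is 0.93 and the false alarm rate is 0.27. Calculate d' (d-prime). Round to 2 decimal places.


d' = z(HR) - z(FAR)
z(0.93) = 1.4758
z(0.27) = -0.6128
d' = 1.4758 - -0.6128
= 2.09


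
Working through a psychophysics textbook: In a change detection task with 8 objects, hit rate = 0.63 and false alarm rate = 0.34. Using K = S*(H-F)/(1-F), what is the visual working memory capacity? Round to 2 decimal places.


K = S * (H - F) / (1 - F)
H - F = 0.29
1 - F = 0.66
K = 8 * 0.29 / 0.66
= 3.52


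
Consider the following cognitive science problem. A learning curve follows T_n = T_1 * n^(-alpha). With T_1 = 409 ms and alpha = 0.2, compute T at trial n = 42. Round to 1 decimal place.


T_n = 409 * 42^(-0.2)
42^(-0.2) = 0.473533
T_n = 409 * 0.473533
= 193.7 ms


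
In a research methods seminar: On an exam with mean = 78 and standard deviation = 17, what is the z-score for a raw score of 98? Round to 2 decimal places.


z = (X - mu) / sigma
= (98 - 78) / 17
= 20 / 17
= 1.18


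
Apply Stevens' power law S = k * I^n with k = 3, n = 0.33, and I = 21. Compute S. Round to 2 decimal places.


S = 3 * 21^0.33
21^0.33 = 2.7311
S = 3 * 2.7311
= 8.19


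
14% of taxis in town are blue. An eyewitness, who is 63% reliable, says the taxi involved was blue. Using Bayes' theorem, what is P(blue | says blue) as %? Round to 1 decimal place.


P(blue | says blue) = P(says blue | blue)*P(blue) / [P(says blue | blue)*P(blue) + P(says blue | not blue)*P(not blue)]
Numerator = 0.63 * 0.14 = 0.0882
False identification = 0.37 * 0.86 = 0.3182
P = 0.0882 / (0.0882 + 0.3182)
= 0.0882 / 0.4064
As percentage = 21.7


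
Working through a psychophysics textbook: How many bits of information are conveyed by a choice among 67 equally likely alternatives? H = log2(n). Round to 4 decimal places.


H = log2(n)
H = log2(67)
= 6.0661


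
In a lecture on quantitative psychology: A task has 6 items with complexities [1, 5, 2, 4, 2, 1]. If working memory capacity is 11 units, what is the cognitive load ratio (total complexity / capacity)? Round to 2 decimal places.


Total complexity = 1 + 5 + 2 + 4 + 2 + 1 = 15
Load = total / capacity = 15 / 11
= 1.36


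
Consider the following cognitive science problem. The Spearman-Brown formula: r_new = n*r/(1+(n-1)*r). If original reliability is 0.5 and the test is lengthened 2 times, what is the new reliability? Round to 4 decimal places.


r_new = n*r / (1 + (n-1)*r)
Numerator = 2 * 0.5 = 1.0
Denominator = 1 + 1 * 0.5 = 1.5
r_new = 1.0 / 1.5
= 0.6667


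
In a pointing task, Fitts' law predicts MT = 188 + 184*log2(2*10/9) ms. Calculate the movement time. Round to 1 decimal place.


MT = 188 + 184 * log2(2*10/9)
2D/W = 2.222222
log2(2.222222) = 1.152
MT = 188 + 184 * 1.152
= 400.0 ms


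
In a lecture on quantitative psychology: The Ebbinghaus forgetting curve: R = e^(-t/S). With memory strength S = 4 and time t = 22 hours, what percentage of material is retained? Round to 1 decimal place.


R = e^(-t/S)
-t/S = -22/4 = -5.5
R = e^(-5.5) = 0.004087
Percentage = 0.004087 * 100
= 0.4


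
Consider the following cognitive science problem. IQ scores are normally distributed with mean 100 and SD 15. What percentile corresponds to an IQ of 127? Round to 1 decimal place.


z = (IQ - mean) / SD
z = (127 - 100) / 15 = 1.8
Percentile = Phi(1.8) * 100
Phi(1.8) = 0.96407
= 96.4


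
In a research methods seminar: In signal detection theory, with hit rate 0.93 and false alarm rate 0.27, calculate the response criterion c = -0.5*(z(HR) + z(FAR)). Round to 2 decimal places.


c = -0.5 * (z(HR) + z(FAR))
z(0.93) = 1.4758
z(0.27) = -0.6128
c = -0.5 * (1.4758 + -0.6128)
= -0.5 * 0.863
= -0.43


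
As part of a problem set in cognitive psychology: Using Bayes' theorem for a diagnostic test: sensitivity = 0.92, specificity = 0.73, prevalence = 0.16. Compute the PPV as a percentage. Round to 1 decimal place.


PPV = (sens * prev) / (sens * prev + (1-spec) * (1-prev))
Numerator = 0.92 * 0.16 = 0.1472
P(positive and no disease) = (1 - spec) * (1 - prev) = (1 - 0.73) * (1 - 0.16) = 0.2268
Denominator = 0.1472 + 0.2268 = 0.374
PPV = 0.1472 / 0.374 = 0.393583
As percentage = 39.4


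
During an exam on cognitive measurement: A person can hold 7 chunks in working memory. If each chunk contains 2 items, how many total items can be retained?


Total items = chunks * items_per_chunk
= 7 * 2
= 14


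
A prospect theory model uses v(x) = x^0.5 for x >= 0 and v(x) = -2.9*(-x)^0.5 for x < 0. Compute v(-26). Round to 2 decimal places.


Since x = -26 < 0, use v(x) = -lambda*(-x)^alpha
(-x) = 26
26^0.5 = 5.099
v(-26) = -2.9 * 5.099
= -14.79


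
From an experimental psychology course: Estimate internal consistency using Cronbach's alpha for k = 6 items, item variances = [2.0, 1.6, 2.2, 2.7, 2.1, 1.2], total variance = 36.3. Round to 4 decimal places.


alpha = (k/(k-1)) * (1 - sum(s_i^2)/s_total^2)
sum(item variances) = 11.8
k/(k-1) = 6/5 = 1.2
1 - 11.8/36.3 = 1 - 0.325069 = 0.674931
alpha = 1.2 * 0.674931
= 0.8099


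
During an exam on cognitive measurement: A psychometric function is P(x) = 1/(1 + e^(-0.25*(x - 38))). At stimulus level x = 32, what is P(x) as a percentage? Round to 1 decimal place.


P(x) = 1/(1 + e^(-0.25*(32 - 38)))
Exponent = -0.25 * -6 = 1.5
e^(1.5) = 4.481689
P = 1/(1 + 4.481689) = 0.182426
Percentage = 18.2


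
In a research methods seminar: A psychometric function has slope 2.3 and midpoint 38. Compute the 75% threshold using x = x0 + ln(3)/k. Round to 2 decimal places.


At P = 0.75: 0.75 = 1/(1 + e^(-k*(x-x0)))
Solving: e^(-k*(x-x0)) = 1/3
x = x0 + ln(3)/k
ln(3) = 1.0986
x = 38 + 1.0986/2.3
= 38 + 0.4777
= 38.48


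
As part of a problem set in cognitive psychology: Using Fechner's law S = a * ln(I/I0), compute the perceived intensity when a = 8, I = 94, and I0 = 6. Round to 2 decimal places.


S = 8 * ln(94/6)
I/I0 = 15.666667
ln(15.666667) = 2.7515
S = 8 * 2.7515
= 22.01


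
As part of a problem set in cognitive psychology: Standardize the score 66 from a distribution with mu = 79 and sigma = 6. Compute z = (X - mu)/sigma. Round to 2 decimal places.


z = (X - mu) / sigma
= (66 - 79) / 6
= -13 / 6
= -2.17


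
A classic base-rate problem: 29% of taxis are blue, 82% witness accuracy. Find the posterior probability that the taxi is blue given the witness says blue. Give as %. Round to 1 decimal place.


P(blue | says blue) = P(says blue | blue)*P(blue) / [P(says blue | blue)*P(blue) + P(says blue | not blue)*P(not blue)]
Numerator = 0.82 * 0.29 = 0.2378
False identification = 0.18 * 0.71 = 0.1278
P = 0.2378 / (0.2378 + 0.1278)
= 0.2378 / 0.3656
As percentage = 65.0


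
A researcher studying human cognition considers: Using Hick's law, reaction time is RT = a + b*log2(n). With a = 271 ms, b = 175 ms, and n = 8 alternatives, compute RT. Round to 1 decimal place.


RT = 271 + 175 * log2(8)
log2(8) = 3.0
RT = 271 + 175 * 3.0
= 271 + 525.0
= 796.0 ms


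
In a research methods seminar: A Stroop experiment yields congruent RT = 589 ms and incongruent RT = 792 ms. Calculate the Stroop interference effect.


Stroop effect = RT(incongruent) - RT(congruent)
= 792 - 589
= 203 ms


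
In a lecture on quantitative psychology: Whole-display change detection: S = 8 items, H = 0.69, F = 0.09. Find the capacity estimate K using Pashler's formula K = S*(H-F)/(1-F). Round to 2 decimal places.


K = S * (H - F) / (1 - F)
H - F = 0.6
1 - F = 0.91
K = 8 * 0.6 / 0.91
= 5.27


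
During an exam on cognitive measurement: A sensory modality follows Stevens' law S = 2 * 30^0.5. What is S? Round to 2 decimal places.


S = 2 * 30^0.5
30^0.5 = 5.4772
S = 2 * 5.4772
= 10.95


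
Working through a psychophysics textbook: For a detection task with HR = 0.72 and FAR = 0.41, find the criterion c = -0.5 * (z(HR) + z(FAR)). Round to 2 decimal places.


c = -0.5 * (z(HR) + z(FAR))
z(0.72) = 0.5828
z(0.41) = -0.2275
c = -0.5 * (0.5828 + -0.2275)
= -0.5 * 0.3553
= -0.18


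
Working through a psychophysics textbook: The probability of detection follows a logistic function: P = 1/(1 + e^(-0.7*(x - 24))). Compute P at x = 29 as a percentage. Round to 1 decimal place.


P(x) = 1/(1 + e^(-0.7*(29 - 24)))
Exponent = -0.7 * 5 = -3.5
e^(-3.5) = 0.030197
P = 1/(1 + 0.030197) = 0.970688
Percentage = 97.1


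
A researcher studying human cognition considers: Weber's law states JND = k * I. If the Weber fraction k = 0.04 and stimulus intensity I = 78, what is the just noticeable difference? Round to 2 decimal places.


JND = k * I
JND = 0.04 * 78
= 3.12


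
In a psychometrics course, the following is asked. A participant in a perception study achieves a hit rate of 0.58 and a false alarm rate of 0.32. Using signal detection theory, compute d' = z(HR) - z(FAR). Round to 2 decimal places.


d' = z(HR) - z(FAR)
z(0.58) = 0.2019
z(0.32) = -0.4677
d' = 0.2019 - -0.4677
= 0.67


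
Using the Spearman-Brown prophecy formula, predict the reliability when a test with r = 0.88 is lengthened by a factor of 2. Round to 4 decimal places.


r_new = n*r / (1 + (n-1)*r)
Numerator = 2 * 0.88 = 1.76
Denominator = 1 + 1 * 0.88 = 1.88
r_new = 1.76 / 1.88
= 0.9362


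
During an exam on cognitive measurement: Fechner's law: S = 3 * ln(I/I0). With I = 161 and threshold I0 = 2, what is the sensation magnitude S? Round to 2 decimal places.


S = 3 * ln(161/2)
I/I0 = 80.5
ln(80.5) = 4.3883
S = 3 * 4.3883
= 13.16


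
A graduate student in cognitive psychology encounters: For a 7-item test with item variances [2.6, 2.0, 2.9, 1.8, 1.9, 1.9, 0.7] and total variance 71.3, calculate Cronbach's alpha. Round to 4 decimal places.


alpha = (k/(k-1)) * (1 - sum(s_i^2)/s_total^2)
sum(item variances) = 13.8
k/(k-1) = 7/6 = 1.166667
1 - 13.8/71.3 = 1 - 0.193548 = 0.806452
alpha = 1.166667 * 0.806452
= 0.9409


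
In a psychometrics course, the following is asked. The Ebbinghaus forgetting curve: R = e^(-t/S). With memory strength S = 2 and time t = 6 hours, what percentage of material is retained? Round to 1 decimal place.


R = e^(-t/S)
-t/S = -6/2 = -3.0
R = e^(-3.0) = 0.049787
Percentage = 0.049787 * 100
= 5.0


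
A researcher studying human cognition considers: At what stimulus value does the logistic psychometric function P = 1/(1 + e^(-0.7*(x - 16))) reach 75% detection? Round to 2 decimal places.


At P = 0.75: 0.75 = 1/(1 + e^(-k*(x-x0)))
Solving: e^(-k*(x-x0)) = 1/3
x = x0 + ln(3)/k
ln(3) = 1.0986
x = 16 + 1.0986/0.7
= 16 + 1.5694
= 17.57


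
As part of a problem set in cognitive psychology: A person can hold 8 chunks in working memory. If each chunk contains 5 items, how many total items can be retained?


Total items = chunks * items_per_chunk
= 8 * 5
= 40


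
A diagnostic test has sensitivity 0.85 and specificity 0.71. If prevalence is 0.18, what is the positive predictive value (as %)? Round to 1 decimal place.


PPV = (sens * prev) / (sens * prev + (1-spec) * (1-prev))
Numerator = 0.85 * 0.18 = 0.153
P(positive and no disease) = (1 - spec) * (1 - prev) = (1 - 0.71) * (1 - 0.18) = 0.2378
Denominator = 0.153 + 0.2378 = 0.3908
PPV = 0.153 / 0.3908 = 0.391505
As percentage = 39.2


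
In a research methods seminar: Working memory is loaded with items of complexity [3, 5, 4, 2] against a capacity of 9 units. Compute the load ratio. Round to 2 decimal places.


Total complexity = 3 + 5 + 4 + 2 = 14
Load = total / capacity = 14 / 9
= 1.56


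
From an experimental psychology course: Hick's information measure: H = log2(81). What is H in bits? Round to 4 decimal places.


H = log2(n)
H = log2(81)
= 6.3399


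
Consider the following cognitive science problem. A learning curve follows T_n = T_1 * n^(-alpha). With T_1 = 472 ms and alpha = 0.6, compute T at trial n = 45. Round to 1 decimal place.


T_n = 472 * 45^(-0.6)
45^(-0.6) = 0.101876
T_n = 472 * 0.101876
= 48.1 ms


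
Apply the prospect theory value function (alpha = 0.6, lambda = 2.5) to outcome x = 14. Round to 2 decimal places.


Since x = 14 >= 0, use v(x) = x^0.6
14^0.6 = 4.8717
v(14) = 4.87


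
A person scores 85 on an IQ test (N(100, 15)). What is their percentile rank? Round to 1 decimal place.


z = (IQ - mean) / SD
z = (85 - 100) / 15 = -1.0
Percentile = Phi(-1.0) * 100
Phi(-1.0) = 0.158655
= 15.9


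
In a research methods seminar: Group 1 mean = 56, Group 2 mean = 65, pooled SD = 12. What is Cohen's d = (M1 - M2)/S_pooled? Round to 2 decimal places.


Cohen's d = (M1 - M2) / S_pooled
= (56 - 65) / 12
= -9 / 12
= -0.75


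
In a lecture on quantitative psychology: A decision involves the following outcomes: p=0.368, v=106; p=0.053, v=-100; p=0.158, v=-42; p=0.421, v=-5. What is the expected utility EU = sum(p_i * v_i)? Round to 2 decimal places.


EU = sum(p_i * v_i)
0.368 * 106 = 39.008
0.053 * -100 = -5.3
0.158 * -42 = -6.636
0.421 * -5 = -2.105
EU = 39.008 + -5.3 + -6.636 + -2.105
= 24.97


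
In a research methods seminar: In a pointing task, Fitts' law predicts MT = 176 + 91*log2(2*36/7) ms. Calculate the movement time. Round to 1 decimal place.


MT = 176 + 91 * log2(2*36/7)
2D/W = 10.285714
log2(10.285714) = 3.3626
MT = 176 + 91 * 3.3626
= 482.0 ms


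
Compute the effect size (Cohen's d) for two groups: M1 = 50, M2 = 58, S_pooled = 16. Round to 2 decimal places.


Cohen's d = (M1 - M2) / S_pooled
= (50 - 58) / 16
= -8 / 16
= -0.50


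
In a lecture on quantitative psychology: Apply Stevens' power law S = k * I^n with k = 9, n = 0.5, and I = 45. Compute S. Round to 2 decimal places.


S = 9 * 45^0.5
45^0.5 = 6.7082
S = 9 * 6.7082
= 60.37


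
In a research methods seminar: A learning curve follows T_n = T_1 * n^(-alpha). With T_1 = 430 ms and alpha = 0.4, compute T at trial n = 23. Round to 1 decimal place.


T_n = 430 * 23^(-0.4)
23^(-0.4) = 0.285305
T_n = 430 * 0.285305
= 122.7 ms


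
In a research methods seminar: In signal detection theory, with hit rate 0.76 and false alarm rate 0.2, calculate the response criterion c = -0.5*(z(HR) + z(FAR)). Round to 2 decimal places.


c = -0.5 * (z(HR) + z(FAR))
z(0.76) = 0.7063
z(0.2) = -0.8416
c = -0.5 * (0.7063 + -0.8416)
= -0.5 * -0.1353
= 0.07


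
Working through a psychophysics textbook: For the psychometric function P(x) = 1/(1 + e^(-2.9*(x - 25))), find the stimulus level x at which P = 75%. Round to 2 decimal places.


At P = 0.75: 0.75 = 1/(1 + e^(-k*(x-x0)))
Solving: e^(-k*(x-x0)) = 1/3
x = x0 + ln(3)/k
ln(3) = 1.0986
x = 25 + 1.0986/2.9
= 25 + 0.3788
= 25.38


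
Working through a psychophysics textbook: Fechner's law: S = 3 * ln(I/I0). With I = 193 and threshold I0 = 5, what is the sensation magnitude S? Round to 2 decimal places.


S = 3 * ln(193/5)
I/I0 = 38.6
ln(38.6) = 3.6533
S = 3 * 3.6533
= 10.96


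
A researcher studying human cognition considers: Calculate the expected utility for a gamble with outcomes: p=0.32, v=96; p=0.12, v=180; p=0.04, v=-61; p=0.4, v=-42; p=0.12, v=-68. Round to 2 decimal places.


EU = sum(p_i * v_i)
0.32 * 96 = 30.72
0.12 * 180 = 21.6
0.04 * -61 = -2.44
0.4 * -42 = -16.8
0.12 * -68 = -8.16
EU = 30.72 + 21.6 + -2.44 + -16.8 + -8.16
= 24.92


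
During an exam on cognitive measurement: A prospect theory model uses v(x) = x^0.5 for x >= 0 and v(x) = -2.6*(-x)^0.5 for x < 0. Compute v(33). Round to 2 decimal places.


Since x = 33 >= 0, use v(x) = x^0.5
33^0.5 = 5.7446
v(33) = 5.74


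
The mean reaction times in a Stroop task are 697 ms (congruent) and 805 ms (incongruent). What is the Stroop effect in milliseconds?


Stroop effect = RT(incongruent) - RT(congruent)
= 805 - 697
= 108 ms


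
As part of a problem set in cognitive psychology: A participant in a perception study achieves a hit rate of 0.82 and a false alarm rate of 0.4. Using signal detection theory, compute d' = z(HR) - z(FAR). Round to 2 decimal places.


d' = z(HR) - z(FAR)
z(0.82) = 0.9154
z(0.4) = -0.2533
d' = 0.9154 - -0.2533
= 1.17


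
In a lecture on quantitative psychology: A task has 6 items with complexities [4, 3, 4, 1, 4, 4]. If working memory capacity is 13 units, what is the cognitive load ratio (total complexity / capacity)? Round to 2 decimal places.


Total complexity = 4 + 3 + 4 + 1 + 4 + 4 = 20
Load = total / capacity = 20 / 13
= 1.54


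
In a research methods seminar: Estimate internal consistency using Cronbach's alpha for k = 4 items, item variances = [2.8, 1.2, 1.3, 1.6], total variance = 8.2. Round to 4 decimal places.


alpha = (k/(k-1)) * (1 - sum(s_i^2)/s_total^2)
sum(item variances) = 6.9
k/(k-1) = 4/3 = 1.333333
1 - 6.9/8.2 = 1 - 0.841463 = 0.158537
alpha = 1.333333 * 0.158537
= 0.2114


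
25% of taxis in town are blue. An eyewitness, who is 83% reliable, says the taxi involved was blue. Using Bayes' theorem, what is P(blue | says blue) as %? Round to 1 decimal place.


P(blue | says blue) = P(says blue | blue)*P(blue) / [P(says blue | blue)*P(blue) + P(says blue | not blue)*P(not blue)]
Numerator = 0.83 * 0.25 = 0.2075
False identification = 0.17 * 0.75 = 0.1275
P = 0.2075 / (0.2075 + 0.1275)
= 0.2075 / 0.335
As percentage = 61.9


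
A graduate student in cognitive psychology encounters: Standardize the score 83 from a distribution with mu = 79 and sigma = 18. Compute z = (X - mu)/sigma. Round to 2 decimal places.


z = (X - mu) / sigma
= (83 - 79) / 18
= 4 / 18
= 0.22


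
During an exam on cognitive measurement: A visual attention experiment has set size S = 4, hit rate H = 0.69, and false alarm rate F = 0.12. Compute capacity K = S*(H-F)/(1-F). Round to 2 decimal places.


K = S * (H - F) / (1 - F)
H - F = 0.57
1 - F = 0.88
K = 4 * 0.57 / 0.88
= 2.59


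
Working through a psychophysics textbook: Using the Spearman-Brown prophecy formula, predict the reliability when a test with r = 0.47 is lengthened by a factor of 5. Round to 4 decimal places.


r_new = n*r / (1 + (n-1)*r)
Numerator = 5 * 0.47 = 2.35
Denominator = 1 + 4 * 0.47 = 2.88
r_new = 2.35 / 2.88
= 0.8160


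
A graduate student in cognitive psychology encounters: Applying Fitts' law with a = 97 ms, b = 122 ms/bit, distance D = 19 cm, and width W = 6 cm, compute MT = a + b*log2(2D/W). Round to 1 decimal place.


MT = 97 + 122 * log2(2*19/6)
2D/W = 6.333333
log2(6.333333) = 2.663
MT = 97 + 122 * 2.663
= 421.9 ms


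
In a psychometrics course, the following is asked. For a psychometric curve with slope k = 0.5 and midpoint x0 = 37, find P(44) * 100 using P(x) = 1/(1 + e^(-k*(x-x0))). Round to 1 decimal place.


P(x) = 1/(1 + e^(-0.5*(44 - 37)))
Exponent = -0.5 * 7 = -3.5
e^(-3.5) = 0.030197
P = 1/(1 + 0.030197) = 0.970688
Percentage = 97.1


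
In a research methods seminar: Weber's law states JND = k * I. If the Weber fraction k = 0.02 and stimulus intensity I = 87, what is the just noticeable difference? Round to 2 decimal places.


JND = k * I
JND = 0.02 * 87
= 1.74


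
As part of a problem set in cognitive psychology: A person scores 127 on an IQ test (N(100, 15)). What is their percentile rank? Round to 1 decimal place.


z = (IQ - mean) / SD
z = (127 - 100) / 15 = 1.8
Percentile = Phi(1.8) * 100
Phi(1.8) = 0.96407
= 96.4


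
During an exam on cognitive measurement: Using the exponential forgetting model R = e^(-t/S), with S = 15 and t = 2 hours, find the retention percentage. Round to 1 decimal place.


R = e^(-t/S)
-t/S = -2/15 = -0.133333
R = e^(-0.133333) = 0.875174
Percentage = 0.875174 * 100
= 87.5


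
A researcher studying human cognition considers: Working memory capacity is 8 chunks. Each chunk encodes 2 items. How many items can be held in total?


Total items = chunks * items_per_chunk
= 8 * 2
= 16


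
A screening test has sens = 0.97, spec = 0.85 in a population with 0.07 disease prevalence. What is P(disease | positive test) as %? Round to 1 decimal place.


PPV = (sens * prev) / (sens * prev + (1-spec) * (1-prev))
Numerator = 0.97 * 0.07 = 0.0679
P(positive and no disease) = (1 - spec) * (1 - prev) = (1 - 0.85) * (1 - 0.07) = 0.1395
Denominator = 0.0679 + 0.1395 = 0.2074
PPV = 0.0679 / 0.2074 = 0.327387
As percentage = 32.7


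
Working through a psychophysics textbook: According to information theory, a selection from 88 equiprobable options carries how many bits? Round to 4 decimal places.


H = log2(n)
H = log2(88)
= 6.4594


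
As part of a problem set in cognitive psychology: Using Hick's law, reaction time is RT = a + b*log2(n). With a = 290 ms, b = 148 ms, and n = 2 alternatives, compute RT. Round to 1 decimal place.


RT = 290 + 148 * log2(2)
log2(2) = 1.0
RT = 290 + 148 * 1.0
= 290 + 148.0
= 438.0 ms


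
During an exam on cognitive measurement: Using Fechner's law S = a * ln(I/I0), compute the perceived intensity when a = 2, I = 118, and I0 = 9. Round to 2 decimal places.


S = 2 * ln(118/9)
I/I0 = 13.111111
ln(13.111111) = 2.5735
S = 2 * 2.5735
= 5.15


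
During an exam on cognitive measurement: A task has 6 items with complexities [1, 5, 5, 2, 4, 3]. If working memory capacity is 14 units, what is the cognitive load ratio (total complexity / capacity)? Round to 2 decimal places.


Total complexity = 1 + 5 + 5 + 2 + 4 + 3 = 20
Load = total / capacity = 20 / 14
= 1.43


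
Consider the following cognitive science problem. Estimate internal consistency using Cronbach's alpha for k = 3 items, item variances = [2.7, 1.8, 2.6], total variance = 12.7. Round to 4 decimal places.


alpha = (k/(k-1)) * (1 - sum(s_i^2)/s_total^2)
sum(item variances) = 7.1
k/(k-1) = 3/2 = 1.5
1 - 7.1/12.7 = 1 - 0.559055 = 0.440945
alpha = 1.5 * 0.440945
= 0.6614


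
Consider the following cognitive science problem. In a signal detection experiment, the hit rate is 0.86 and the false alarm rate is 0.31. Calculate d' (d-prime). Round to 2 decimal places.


d' = z(HR) - z(FAR)
z(0.86) = 1.0803
z(0.31) = -0.4959
d' = 1.0803 - -0.4959
= 1.58


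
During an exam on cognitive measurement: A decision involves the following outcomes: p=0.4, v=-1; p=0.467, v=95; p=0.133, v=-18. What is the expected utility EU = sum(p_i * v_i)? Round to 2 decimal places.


EU = sum(p_i * v_i)
0.4 * -1 = -0.4
0.467 * 95 = 44.365
0.133 * -18 = -2.394
EU = -0.4 + 44.365 + -2.394
= 41.57


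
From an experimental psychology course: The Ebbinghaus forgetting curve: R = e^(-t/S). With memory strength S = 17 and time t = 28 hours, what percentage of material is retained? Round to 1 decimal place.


R = e^(-t/S)
-t/S = -28/17 = -1.647059
R = e^(-1.647059) = 0.192616
Percentage = 0.192616 * 100
= 19.3


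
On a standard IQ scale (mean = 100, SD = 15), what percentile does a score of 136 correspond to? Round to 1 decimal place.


z = (IQ - mean) / SD
z = (136 - 100) / 15 = 2.4
Percentile = Phi(2.4) * 100
Phi(2.4) = 0.991802
= 99.2


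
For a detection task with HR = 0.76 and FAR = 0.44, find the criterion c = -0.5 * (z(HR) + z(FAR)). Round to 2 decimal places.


c = -0.5 * (z(HR) + z(FAR))
z(0.76) = 0.7063
z(0.44) = -0.151
c = -0.5 * (0.7063 + -0.151)
= -0.5 * 0.5553
= -0.28


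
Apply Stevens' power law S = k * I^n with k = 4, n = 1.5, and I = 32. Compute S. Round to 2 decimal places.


S = 4 * 32^1.5
32^1.5 = 181.0193
S = 4 * 181.0193
= 724.08


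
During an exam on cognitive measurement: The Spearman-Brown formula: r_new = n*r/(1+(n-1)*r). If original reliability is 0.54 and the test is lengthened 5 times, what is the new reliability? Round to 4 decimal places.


r_new = n*r / (1 + (n-1)*r)
Numerator = 5 * 0.54 = 2.7
Denominator = 1 + 4 * 0.54 = 3.16
r_new = 2.7 / 3.16
= 0.8544


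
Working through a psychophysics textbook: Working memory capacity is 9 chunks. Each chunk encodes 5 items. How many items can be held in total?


Total items = chunks * items_per_chunk
= 9 * 5
= 45


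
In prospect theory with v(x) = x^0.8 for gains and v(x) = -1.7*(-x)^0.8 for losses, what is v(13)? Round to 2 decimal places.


Since x = 13 >= 0, use v(x) = x^0.8
13^0.8 = 7.7831
v(13) = 7.78


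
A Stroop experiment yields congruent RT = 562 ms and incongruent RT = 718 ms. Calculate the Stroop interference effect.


Stroop effect = RT(incongruent) - RT(congruent)
= 718 - 562
= 156 ms


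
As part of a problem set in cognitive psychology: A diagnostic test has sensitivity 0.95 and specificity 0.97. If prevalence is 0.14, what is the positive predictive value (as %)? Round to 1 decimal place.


PPV = (sens * prev) / (sens * prev + (1-spec) * (1-prev))
Numerator = 0.95 * 0.14 = 0.133
P(positive and no disease) = (1 - spec) * (1 - prev) = (1 - 0.97) * (1 - 0.14) = 0.0258
Denominator = 0.133 + 0.0258 = 0.1588
PPV = 0.133 / 0.1588 = 0.837531
As percentage = 83.8


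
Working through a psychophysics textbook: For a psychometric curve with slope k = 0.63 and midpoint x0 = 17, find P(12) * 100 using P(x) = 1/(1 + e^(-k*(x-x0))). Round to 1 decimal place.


P(x) = 1/(1 + e^(-0.63*(12 - 17)))
Exponent = -0.63 * -5 = 3.15
e^(3.15) = 23.336065
P = 1/(1 + 23.336065) = 0.041091
Percentage = 4.1


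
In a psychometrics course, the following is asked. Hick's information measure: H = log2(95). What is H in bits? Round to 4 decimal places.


H = log2(n)
H = log2(95)
= 6.5699


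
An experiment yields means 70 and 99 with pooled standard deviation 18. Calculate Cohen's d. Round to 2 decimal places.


Cohen's d = (M1 - M2) / S_pooled
= (70 - 99) / 18
= -29 / 18
= -1.61


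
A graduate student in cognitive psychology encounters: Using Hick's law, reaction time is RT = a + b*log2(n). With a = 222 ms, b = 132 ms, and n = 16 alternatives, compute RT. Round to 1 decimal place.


RT = 222 + 132 * log2(16)
log2(16) = 4.0
RT = 222 + 132 * 4.0
= 222 + 528.0
= 750.0 ms


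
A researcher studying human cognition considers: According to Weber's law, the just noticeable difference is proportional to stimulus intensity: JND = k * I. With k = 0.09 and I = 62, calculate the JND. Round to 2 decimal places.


JND = k * I
JND = 0.09 * 62
= 5.58


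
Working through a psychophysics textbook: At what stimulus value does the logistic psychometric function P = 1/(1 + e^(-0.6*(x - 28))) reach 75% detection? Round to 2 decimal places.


At P = 0.75: 0.75 = 1/(1 + e^(-k*(x-x0)))
Solving: e^(-k*(x-x0)) = 1/3
x = x0 + ln(3)/k
ln(3) = 1.0986
x = 28 + 1.0986/0.6
= 28 + 1.831
= 29.83


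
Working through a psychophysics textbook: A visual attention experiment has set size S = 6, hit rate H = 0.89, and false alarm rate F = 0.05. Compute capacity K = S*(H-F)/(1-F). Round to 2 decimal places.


K = S * (H - F) / (1 - F)
H - F = 0.84
1 - F = 0.95
K = 6 * 0.84 / 0.95
= 5.31


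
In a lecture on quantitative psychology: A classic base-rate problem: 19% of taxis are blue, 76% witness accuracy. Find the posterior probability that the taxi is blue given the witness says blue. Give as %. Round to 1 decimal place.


P(blue | says blue) = P(says blue | blue)*P(blue) / [P(says blue | blue)*P(blue) + P(says blue | not blue)*P(not blue)]
Numerator = 0.76 * 0.19 = 0.1444
False identification = 0.24 * 0.81 = 0.1944
P = 0.1444 / (0.1444 + 0.1944)
= 0.1444 / 0.3388
As percentage = 42.6


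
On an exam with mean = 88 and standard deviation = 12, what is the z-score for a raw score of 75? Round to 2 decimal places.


z = (X - mu) / sigma
= (75 - 88) / 12
= -13 / 12
= -1.08


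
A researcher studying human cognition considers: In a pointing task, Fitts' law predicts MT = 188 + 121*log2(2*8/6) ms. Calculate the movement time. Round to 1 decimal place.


MT = 188 + 121 * log2(2*8/6)
2D/W = 2.666667
log2(2.666667) = 1.415
MT = 188 + 121 * 1.415
= 359.2 ms


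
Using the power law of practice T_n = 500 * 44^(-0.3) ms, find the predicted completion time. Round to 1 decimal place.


T_n = 500 * 44^(-0.3)
44^(-0.3) = 0.32134
T_n = 500 * 0.32134
= 160.7 ms


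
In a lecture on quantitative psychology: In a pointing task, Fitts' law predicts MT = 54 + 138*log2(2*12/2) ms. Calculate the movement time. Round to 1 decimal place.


MT = 54 + 138 * log2(2*12/2)
2D/W = 12.0
log2(12.0) = 3.585
MT = 54 + 138 * 3.585
= 548.7 ms


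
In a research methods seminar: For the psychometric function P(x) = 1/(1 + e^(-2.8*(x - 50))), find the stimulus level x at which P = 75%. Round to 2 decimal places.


At P = 0.75: 0.75 = 1/(1 + e^(-k*(x-x0)))
Solving: e^(-k*(x-x0)) = 1/3
x = x0 + ln(3)/k
ln(3) = 1.0986
x = 50 + 1.0986/2.8
= 50 + 0.3924
= 50.39


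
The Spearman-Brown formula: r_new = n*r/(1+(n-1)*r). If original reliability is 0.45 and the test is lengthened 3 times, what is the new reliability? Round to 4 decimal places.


r_new = n*r / (1 + (n-1)*r)
Numerator = 3 * 0.45 = 1.35
Denominator = 1 + 2 * 0.45 = 1.9
r_new = 1.35 / 1.9
= 0.7105


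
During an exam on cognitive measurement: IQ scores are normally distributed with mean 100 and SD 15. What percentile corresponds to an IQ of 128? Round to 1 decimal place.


z = (IQ - mean) / SD
z = (128 - 100) / 15 = 1.8667
Percentile = Phi(1.8667) * 100
Phi(1.8667) = 0.969028
= 96.9


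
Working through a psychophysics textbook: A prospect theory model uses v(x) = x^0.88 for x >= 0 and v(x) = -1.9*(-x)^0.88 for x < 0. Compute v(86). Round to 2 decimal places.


Since x = 86 >= 0, use v(x) = x^0.88
86^0.88 = 50.3917
v(86) = 50.39


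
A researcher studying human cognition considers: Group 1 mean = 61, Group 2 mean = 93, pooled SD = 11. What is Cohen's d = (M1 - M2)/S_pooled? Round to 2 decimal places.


Cohen's d = (M1 - M2) / S_pooled
= (61 - 93) / 11
= -32 / 11
= -2.91


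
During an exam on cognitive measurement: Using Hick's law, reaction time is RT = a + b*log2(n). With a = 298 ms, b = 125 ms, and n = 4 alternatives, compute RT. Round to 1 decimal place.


RT = 298 + 125 * log2(4)
log2(4) = 2.0
RT = 298 + 125 * 2.0
= 298 + 250.0
= 548.0 ms


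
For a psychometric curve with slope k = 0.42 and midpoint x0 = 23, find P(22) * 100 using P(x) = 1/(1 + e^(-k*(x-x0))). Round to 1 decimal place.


P(x) = 1/(1 + e^(-0.42*(22 - 23)))
Exponent = -0.42 * -1 = 0.42
e^(0.42) = 1.521962
P = 1/(1 + 1.521962) = 0.396517
Percentage = 39.7


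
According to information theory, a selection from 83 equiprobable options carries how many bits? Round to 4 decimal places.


H = log2(n)
H = log2(83)
= 6.3750


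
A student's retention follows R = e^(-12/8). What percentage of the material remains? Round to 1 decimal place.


R = e^(-t/S)
-t/S = -12/8 = -1.5
R = e^(-1.5) = 0.22313
Percentage = 0.22313 * 100
= 22.3


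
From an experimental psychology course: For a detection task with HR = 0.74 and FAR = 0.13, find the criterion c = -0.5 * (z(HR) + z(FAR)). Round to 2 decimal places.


c = -0.5 * (z(HR) + z(FAR))
z(0.74) = 0.6433
z(0.13) = -1.1264
c = -0.5 * (0.6433 + -1.1264)
= -0.5 * -0.4831
= 0.24


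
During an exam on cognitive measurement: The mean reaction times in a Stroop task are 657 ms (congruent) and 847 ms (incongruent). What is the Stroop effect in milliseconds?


Stroop effect = RT(incongruent) - RT(congruent)
= 847 - 657
= 190 ms


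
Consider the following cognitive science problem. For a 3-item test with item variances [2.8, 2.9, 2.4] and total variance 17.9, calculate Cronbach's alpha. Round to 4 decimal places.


alpha = (k/(k-1)) * (1 - sum(s_i^2)/s_total^2)
sum(item variances) = 8.1
k/(k-1) = 3/2 = 1.5
1 - 8.1/17.9 = 1 - 0.452514 = 0.547486
alpha = 1.5 * 0.547486
= 0.8212


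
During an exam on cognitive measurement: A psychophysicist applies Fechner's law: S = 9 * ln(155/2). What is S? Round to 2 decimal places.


S = 9 * ln(155/2)
I/I0 = 77.5
ln(77.5) = 4.3503
S = 9 * 4.3503
= 39.15


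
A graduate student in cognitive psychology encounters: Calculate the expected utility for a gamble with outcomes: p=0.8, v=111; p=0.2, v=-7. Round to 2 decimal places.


EU = sum(p_i * v_i)
0.8 * 111 = 88.8
0.2 * -7 = -1.4
EU = 88.8 + -1.4
= 87.40


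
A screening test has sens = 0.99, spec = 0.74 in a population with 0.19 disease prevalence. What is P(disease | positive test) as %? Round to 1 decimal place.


PPV = (sens * prev) / (sens * prev + (1-spec) * (1-prev))
Numerator = 0.99 * 0.19 = 0.1881
P(positive and no disease) = (1 - spec) * (1 - prev) = (1 - 0.74) * (1 - 0.19) = 0.2106
Denominator = 0.1881 + 0.2106 = 0.3987
PPV = 0.1881 / 0.3987 = 0.471783
As percentage = 47.2


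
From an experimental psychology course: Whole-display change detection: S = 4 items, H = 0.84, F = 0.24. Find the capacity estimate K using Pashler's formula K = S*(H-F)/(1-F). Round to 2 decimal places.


K = S * (H - F) / (1 - F)
H - F = 0.6
1 - F = 0.76
K = 4 * 0.6 / 0.76
= 3.16


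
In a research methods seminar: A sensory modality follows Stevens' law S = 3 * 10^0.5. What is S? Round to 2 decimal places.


S = 3 * 10^0.5
10^0.5 = 3.1623
S = 3 * 3.1623
= 9.49


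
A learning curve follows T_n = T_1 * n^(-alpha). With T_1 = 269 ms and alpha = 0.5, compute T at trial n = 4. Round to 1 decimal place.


T_n = 269 * 4^(-0.5)
4^(-0.5) = 0.5
T_n = 269 * 0.5
= 134.5 ms


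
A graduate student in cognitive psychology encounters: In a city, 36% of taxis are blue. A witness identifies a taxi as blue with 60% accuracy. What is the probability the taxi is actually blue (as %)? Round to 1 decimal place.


P(blue | says blue) = P(says blue | blue)*P(blue) / [P(says blue | blue)*P(blue) + P(says blue | not blue)*P(not blue)]
Numerator = 0.6 * 0.36 = 0.216
False identification = 0.4 * 0.64 = 0.256
P = 0.216 / (0.216 + 0.256)
= 0.216 / 0.472
As percentage = 45.8


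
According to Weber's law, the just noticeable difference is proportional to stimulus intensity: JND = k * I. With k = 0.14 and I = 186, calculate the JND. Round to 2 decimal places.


JND = k * I
JND = 0.14 * 186
= 26.04


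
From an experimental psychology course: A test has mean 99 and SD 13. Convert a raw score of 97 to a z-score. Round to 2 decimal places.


z = (X - mu) / sigma
= (97 - 99) / 13
= -2 / 13
= -0.15


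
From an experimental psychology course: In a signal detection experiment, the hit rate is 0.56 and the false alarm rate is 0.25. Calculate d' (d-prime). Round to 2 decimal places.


d' = z(HR) - z(FAR)
z(0.56) = 0.151
z(0.25) = -0.6745
d' = 0.151 - -0.6745
= 0.83


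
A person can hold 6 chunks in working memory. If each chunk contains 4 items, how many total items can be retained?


Total items = chunks * items_per_chunk
= 6 * 4
= 24


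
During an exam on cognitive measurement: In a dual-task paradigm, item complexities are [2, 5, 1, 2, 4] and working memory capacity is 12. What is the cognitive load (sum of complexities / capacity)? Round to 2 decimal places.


Total complexity = 2 + 5 + 1 + 2 + 4 = 14
Load = total / capacity = 14 / 12
= 1.17


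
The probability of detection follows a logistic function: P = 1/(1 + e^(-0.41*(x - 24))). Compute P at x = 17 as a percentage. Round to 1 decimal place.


P(x) = 1/(1 + e^(-0.41*(17 - 24)))
Exponent = -0.41 * -7 = 2.87
e^(2.87) = 17.637018
P = 1/(1 + 17.637018) = 0.053657
Percentage = 5.4


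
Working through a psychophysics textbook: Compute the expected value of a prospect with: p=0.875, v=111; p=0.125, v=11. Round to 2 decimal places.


EU = sum(p_i * v_i)
0.875 * 111 = 97.125
0.125 * 11 = 1.375
EU = 97.125 + 1.375
= 98.50
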